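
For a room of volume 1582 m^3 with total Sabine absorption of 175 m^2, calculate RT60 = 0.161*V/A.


RT60 = 0.161 * 1582 / 175 = 1.4554 s


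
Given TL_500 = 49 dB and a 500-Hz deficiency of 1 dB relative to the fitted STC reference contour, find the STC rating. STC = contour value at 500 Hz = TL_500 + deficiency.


By ASTM E413, STC = value of the fitted reference contour at 500 Hz.
Contour value at 500 Hz = TL_500 + deficiency = 49 + 1 = 50
STC = 50


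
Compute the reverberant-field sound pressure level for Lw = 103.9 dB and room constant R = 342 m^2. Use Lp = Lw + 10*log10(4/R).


4/R = 4/342 = 0.0116959
Lp = 103.9 + 10*log10(0.0116959) = 84.58 dB


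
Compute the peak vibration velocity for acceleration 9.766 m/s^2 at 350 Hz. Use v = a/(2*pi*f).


omega = 2*pi*f = 2*pi*350 = 2199.11 rad/s
v = a / omega = 9.766 / 2199.11 = 0.0044409 m/s


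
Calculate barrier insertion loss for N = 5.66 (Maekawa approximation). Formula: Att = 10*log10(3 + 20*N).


3 + 20*N = 3 + 20*5.66 = 116.2
Att = 10*log10(116.2) = 20.652 dB


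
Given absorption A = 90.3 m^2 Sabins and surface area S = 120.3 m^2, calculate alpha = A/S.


Absorption coefficient = absorbed power / incident power
alpha = A / S = 90.3 / 120.3 = 0.75062


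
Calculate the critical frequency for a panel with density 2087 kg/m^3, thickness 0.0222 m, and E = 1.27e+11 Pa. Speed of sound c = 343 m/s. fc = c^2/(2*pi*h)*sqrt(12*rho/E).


12*rho/E = 12*2087/1.27e+11 = 1.97197e-07
sqrt(12*rho/E) = sqrt(1.97197e-07) = 0.000444069
c^2/(2*pi*h) = 343^2/(2*pi*0.0222) = 843442
fc = 843442 * 0.000444069 = 374.55 Hz


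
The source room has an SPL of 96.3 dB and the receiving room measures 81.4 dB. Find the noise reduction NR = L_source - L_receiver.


NR = L_source - L_receiver (difference between source and receiving room levels)
NR = 96.3 - 81.4 = 14.9 dB


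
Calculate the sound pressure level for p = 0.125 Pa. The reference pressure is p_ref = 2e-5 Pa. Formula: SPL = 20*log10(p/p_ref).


p / p_ref = 0.125 / 2e-5 = 6250
SPL = 20 * log10(6250) = 75.918 dB


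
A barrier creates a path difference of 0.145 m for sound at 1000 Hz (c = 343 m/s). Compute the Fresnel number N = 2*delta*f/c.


N = 2*delta*f/c = 2*delta/lambda, where lambda = c/f
lambda = 343 / 1000 = 0.343 m
N = 2 * 0.145 / 0.343 = 0.84548


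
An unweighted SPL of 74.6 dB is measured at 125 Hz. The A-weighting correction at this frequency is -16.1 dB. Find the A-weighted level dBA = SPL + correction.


A-weighting table: 125 Hz -> -16.1 dB correction
SPL_A = SPL + correction = 74.6 + (-16.1) = 58.5 dBA


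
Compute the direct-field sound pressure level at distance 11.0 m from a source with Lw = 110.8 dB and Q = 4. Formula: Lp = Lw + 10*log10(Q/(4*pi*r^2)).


4*pi*r^2 = 4*pi*11.0^2 = 1520.53 m^2
Q / (4*pi*r^2) = 4 / 1520.53 = 0.00263066
Lp = 110.8 + 10*log10(0.00263066) = 85.001 dB


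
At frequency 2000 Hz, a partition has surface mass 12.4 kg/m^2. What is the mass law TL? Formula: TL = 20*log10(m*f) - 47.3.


m * f = 12.4 * 2000 = 24800
20*log10(24800) = 87.889 dB
TL = 87.889 - 47.3 = 40.589 dB


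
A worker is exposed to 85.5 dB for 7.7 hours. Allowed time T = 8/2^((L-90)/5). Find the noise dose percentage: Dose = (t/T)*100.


T_allowed = 8 / 2^((85.5 - 90)/5) = 14.9285 hr
Dose = 7.7 / 14.9285 * 100 = 51.579 %


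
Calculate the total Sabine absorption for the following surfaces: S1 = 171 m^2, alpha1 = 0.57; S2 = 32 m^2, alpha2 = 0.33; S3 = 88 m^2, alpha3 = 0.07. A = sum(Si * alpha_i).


171 * 0.57 = 97.47
32 * 0.33 = 10.56
88 * 0.07 = 6.16
A_total = 97.47 + 10.56 + 6.16 = 114.19 m^2


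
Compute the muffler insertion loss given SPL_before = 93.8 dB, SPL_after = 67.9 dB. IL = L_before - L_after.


Insertion loss = SPL without muffler - SPL with muffler
IL = 93.8 - 67.9 = 25.9 dB


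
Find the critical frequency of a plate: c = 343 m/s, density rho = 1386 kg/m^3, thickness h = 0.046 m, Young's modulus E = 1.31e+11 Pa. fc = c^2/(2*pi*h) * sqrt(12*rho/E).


12*rho/E = 12*1386/1.31e+11 = 1.26962e-07
sqrt(12*rho/E) = sqrt(1.26962e-07) = 0.000356317
c^2/(2*pi*h) = 343^2/(2*pi*0.046) = 407053
fc = 407053 * 0.000356317 = 145.04 Hz


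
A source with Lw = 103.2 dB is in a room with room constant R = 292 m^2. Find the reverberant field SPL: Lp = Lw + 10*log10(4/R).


4/R = 4/292 = 0.0136986
Lp = 103.2 + 10*log10(0.0136986) = 84.567 dB


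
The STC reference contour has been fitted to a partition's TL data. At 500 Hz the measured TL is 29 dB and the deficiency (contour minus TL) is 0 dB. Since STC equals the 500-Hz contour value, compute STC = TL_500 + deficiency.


By ASTM E413, STC = value of the fitted reference contour at 500 Hz.
Contour value at 500 Hz = TL_500 + deficiency = 29 + 0 = 29
STC = 29


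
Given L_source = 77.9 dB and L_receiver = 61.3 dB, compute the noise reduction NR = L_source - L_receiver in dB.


NR = L_source - L_receiver (difference between source and receiving room levels)
NR = 77.9 - 61.3 = 16.6 dB


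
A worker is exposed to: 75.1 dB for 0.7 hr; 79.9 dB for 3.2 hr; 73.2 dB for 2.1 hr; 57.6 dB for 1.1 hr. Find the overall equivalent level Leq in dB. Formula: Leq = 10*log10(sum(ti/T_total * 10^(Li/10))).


T_total = 0.7 + 3.2 + 2.1 + 1.1 = 7.1 hr
(0.7/7.1) * 10^(75.1/10) = 3.19036e+06
(3.2/7.1) * 10^(79.9/10) = 4.40445e+07
(2.1/7.1) * 10^(73.2/10) = 6.17961e+06
(1.1/7.1) * 10^(57.6/10) = 89152.7
Sum = 3.19036e+06 + 4.40445e+07 + 6.17961e+06 + 89152.7 = 5.35036e+07
Leq = 10*log10(5.35036e+07) = 77.284 dB


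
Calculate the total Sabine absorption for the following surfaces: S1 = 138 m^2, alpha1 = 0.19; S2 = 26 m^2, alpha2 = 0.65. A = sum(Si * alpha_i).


138 * 0.19 = 26.22
26 * 0.65 = 16.9
A_total = 26.22 + 16.9 = 43.12 m^2


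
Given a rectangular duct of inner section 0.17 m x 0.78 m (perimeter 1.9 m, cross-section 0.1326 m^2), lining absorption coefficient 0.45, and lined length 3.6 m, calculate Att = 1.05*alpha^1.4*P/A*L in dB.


alpha^1.4 = 0.45^1.4 = 0.326962
Attenuation rate = 1.05 * alpha^1.4 * P / A
= 1.05 * 0.326962 * 1.9 / 0.1326 = 4.91922 dB/m
Total Att = 4.91922 * 3.6 = 17.709 dB


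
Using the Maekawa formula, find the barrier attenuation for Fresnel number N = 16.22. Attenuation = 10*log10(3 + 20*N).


3 + 20*N = 3 + 20*16.22 = 327.4
Att = 10*log10(327.4) = 25.151 dB


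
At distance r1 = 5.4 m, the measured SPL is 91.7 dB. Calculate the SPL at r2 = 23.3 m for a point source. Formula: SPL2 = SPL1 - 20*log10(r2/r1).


r2/r1 = 23.3/5.4 = 4.31481
Correction = 20*log10(4.31481) = 12.6992 dB
SPL2 = 91.7 - 12.6992 = 79.001 dB


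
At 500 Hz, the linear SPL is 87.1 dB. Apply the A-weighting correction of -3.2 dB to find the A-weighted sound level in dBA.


A-weighting table: 500 Hz -> -3.2 dB correction
SPL_A = SPL + correction = 87.1 + (-3.2) = 83.9 dBA


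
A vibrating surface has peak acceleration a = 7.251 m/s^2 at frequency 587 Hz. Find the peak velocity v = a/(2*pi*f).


omega = 2*pi*f = 2*pi*587 = 3688.23 rad/s
v = a / omega = 7.251 / 3688.23 = 0.001966 m/s


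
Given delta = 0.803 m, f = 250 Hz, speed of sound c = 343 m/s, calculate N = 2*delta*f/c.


N = 2*delta*f/c = 2*delta/lambda, where lambda = c/f
lambda = 343 / 250 = 1.372 m
N = 2 * 0.803 / 1.372 = 1.1706


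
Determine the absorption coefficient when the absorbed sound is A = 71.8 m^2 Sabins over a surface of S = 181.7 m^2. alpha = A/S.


Absorption coefficient = absorbed power / incident power
alpha = A / S = 71.8 / 181.7 = 0.39516


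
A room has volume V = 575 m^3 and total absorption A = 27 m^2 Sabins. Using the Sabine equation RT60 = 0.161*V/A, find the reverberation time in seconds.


RT60 = 0.161 * 575 / 27 = 3.4287 s


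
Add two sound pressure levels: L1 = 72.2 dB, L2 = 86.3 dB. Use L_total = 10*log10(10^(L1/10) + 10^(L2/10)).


10^(72.2/10) = 1.65959e+07
10^(86.3/10) = 4.2658e+08
Sum = 1.65959e+07 + 4.2658e+08 = 4.43176e+08
L_total = 10*log10(4.43176e+08) = 86.466 dB


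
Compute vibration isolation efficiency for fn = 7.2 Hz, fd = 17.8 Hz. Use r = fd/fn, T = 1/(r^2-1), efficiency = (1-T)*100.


r = 17.8 / 7.2 = 2.47222
r^2 - 1 = 2.47222^2 - 1 = 5.11187
T = 1/5.11187 = 0.195623
Efficiency = (1 - 0.195623)*100 = 80.438 %


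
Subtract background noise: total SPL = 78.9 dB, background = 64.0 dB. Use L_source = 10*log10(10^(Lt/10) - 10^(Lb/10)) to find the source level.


10^(78.9/10) = 7.76247e+07
10^(64.0/10) = 2.51189e+06
Difference = 7.76247e+07 - 2.51189e+06 = 7.51128e+07
L_source = 10*log10(7.51128e+07) = 78.757 dB


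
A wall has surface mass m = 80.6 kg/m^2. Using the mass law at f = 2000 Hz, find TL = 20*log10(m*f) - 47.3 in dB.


m * f = 80.6 * 2000 = 161200
20*log10(161200) = 104.147 dB
TL = 104.147 - 47.3 = 56.847 dB


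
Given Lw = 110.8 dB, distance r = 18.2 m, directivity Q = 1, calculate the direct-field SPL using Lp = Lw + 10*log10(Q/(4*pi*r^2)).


4*pi*r^2 = 4*pi*18.2^2 = 4162.48 m^2
Q / (4*pi*r^2) = 1 / 4162.48 = 0.000240241
Lp = 110.8 + 10*log10(0.000240241) = 74.606 dB


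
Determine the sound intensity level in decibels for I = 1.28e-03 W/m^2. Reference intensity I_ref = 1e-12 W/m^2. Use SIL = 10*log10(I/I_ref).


I / I_ref = 1.28e-03 / 1e-12 = 1.28e+09
SIL = 10 * log10(1.28e+09) = 91.072 dB


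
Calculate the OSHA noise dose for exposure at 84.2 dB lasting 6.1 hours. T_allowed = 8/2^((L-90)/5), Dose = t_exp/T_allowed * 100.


T_allowed = 8 / 2^((84.2 - 90)/5) = 17.8766 hr
Dose = 6.1 / 17.8766 * 100 = 34.123 %


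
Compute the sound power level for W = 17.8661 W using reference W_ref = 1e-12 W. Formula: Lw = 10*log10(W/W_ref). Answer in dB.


W / W_ref = 17.8661 / 1e-12 = 1.78661e+13
Lw = 10 * log10(1.78661e+13) = 132.52 dB


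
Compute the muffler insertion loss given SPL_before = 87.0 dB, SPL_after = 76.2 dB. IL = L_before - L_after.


Insertion loss = SPL without muffler - SPL with muffler
IL = 87.0 - 76.2 = 10.8 dB


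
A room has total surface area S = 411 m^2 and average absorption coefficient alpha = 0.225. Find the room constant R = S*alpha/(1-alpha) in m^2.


R = 411 * 0.225 / (1 - 0.225) = 119.32 m^2


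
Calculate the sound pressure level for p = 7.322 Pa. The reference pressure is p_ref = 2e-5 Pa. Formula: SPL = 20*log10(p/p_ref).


p / p_ref = 7.322 / 2e-5 = 366100
SPL = 20 * log10(366100) = 111.27 dB


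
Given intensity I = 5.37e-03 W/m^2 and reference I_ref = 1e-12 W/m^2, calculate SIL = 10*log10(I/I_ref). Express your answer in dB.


I / I_ref = 5.37e-03 / 1e-12 = 5.37e+09
SIL = 10 * log10(5.37e+09) = 97.3 dB


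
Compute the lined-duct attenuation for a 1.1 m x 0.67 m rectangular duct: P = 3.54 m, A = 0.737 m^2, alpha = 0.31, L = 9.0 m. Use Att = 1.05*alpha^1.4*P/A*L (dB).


alpha^1.4 = 0.31^1.4 = 0.194047
Attenuation rate = 1.05 * alpha^1.4 * P / A
= 1.05 * 0.194047 * 3.54 / 0.737 = 0.97866 dB/m
Total Att = 0.97866 * 9.0 = 8.8079 dB


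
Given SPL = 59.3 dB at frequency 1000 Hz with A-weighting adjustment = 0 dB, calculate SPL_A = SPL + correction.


A-weighting table: 1000 Hz -> 0 dB correction
SPL_A = SPL + correction = 59.3 + (0) = 59.3 dBA


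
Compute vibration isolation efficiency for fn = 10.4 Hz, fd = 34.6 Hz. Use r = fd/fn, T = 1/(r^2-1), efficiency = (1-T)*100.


r = 34.6 / 10.4 = 3.32692
r^2 - 1 = 3.32692^2 - 1 = 10.0684
T = 1/10.0684 = 0.0993206
Efficiency = (1 - 0.0993206)*100 = 90.068 %


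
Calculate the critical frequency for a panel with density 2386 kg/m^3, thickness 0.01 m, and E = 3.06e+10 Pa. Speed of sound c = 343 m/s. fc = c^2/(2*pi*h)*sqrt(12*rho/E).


12*rho/E = 12*2386/3.06e+10 = 9.35686e-07
sqrt(12*rho/E) = sqrt(9.35686e-07) = 0.000967309
c^2/(2*pi*h) = 343^2/(2*pi*0.01) = 1.87244e+06
fc = 1.87244e+06 * 0.000967309 = 1811.2 Hz


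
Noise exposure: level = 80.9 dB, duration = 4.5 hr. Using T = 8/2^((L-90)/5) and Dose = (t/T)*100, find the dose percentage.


T_allowed = 8 / 2^((80.9 - 90)/5) = 28.2465 hr
Dose = 4.5 / 28.2465 * 100 = 15.931 %


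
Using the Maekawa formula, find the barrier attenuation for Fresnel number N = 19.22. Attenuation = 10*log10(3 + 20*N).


3 + 20*N = 3 + 20*19.22 = 387.4
Att = 10*log10(387.4) = 25.882 dB


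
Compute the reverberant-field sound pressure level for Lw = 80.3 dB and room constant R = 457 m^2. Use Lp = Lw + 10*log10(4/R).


4/R = 4/457 = 0.00875274
Lp = 80.3 + 10*log10(0.00875274) = 59.721 dB


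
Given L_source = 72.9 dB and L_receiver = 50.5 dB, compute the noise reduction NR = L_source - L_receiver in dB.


NR = L_source - L_receiver (difference between source and receiving room levels)
NR = 72.9 - 50.5 = 22.4 dB


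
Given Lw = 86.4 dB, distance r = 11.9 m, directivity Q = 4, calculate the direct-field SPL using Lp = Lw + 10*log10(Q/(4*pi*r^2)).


4*pi*r^2 = 4*pi*11.9^2 = 1779.52 m^2
Q / (4*pi*r^2) = 4 / 1779.52 = 0.0022478
Lp = 86.4 + 10*log10(0.0022478) = 59.918 dB


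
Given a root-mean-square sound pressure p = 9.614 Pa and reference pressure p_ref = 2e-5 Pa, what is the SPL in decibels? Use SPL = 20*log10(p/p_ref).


p / p_ref = 9.614 / 2e-5 = 480700
SPL = 20 * log10(480700) = 113.64 dB


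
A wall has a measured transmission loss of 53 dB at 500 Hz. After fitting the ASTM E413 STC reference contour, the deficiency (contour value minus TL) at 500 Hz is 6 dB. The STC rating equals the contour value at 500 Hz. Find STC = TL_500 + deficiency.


By ASTM E413, STC = value of the fitted reference contour at 500 Hz.
Contour value at 500 Hz = TL_500 + deficiency = 53 + 6 = 59
STC = 59


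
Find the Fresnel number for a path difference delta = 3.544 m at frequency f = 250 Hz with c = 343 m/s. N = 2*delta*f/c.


N = 2*delta*f/c = 2*delta/lambda, where lambda = c/f
lambda = 343 / 250 = 1.372 m
N = 2 * 3.544 / 1.372 = 5.1662


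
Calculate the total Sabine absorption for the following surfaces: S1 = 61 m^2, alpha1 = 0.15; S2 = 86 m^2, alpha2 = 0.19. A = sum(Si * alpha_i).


61 * 0.15 = 9.15
86 * 0.19 = 16.34
A_total = 9.15 + 16.34 = 25.49 m^2


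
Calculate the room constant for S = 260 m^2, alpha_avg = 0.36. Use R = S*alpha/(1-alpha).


R = 260 * 0.36 / (1 - 0.36) = 146.25 m^2


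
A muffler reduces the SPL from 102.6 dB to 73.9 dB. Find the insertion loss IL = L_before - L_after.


Insertion loss = SPL without muffler - SPL with muffler
IL = 102.6 - 73.9 = 28.7 dB


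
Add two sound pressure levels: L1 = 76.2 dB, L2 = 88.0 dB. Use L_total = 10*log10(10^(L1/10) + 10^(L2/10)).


10^(76.2/10) = 4.16869e+07
10^(88.0/10) = 6.30957e+08
Sum = 4.16869e+07 + 6.30957e+08 = 6.72644e+08
L_total = 10*log10(6.72644e+08) = 88.278 dB


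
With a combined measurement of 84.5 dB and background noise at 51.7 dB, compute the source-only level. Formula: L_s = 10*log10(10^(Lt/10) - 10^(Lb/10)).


10^(84.5/10) = 2.81838e+08
10^(51.7/10) = 147911
Difference = 2.81838e+08 - 147911 = 2.8169e+08
L_source = 10*log10(2.8169e+08) = 84.498 dB


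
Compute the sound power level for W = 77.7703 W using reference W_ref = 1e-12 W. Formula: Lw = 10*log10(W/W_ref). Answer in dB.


W / W_ref = 77.7703 / 1e-12 = 7.77703e+13
Lw = 10 * log10(7.77703e+13) = 138.91 dB


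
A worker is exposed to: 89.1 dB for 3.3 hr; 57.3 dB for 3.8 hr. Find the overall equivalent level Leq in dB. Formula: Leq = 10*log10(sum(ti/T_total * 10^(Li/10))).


T_total = 3.3 + 3.8 = 7.1 hr
(3.3/7.1) * 10^(89.1/10) = 3.77794e+08
(3.8/7.1) * 10^(57.3/10) = 287425
Sum = 3.77794e+08 + 287425 = 3.78081e+08
Leq = 10*log10(3.78081e+08) = 85.776 dB


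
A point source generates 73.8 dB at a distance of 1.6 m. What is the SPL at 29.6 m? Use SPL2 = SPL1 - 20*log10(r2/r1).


r2/r1 = 29.6/1.6 = 18.5
Correction = 20*log10(18.5) = 25.3434 dB
SPL2 = 73.8 - 25.3434 = 48.457 dB


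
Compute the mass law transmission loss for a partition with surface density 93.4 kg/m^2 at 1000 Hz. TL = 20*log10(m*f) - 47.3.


m * f = 93.4 * 1000 = 93400
20*log10(93400) = 99.4069 dB
TL = 99.4069 - 47.3 = 52.107 dB


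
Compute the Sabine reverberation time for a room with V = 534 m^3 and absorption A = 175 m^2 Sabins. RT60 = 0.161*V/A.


RT60 = 0.161 * 534 / 175 = 0.49128 s


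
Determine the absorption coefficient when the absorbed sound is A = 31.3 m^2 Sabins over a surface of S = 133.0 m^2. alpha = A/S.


Absorption coefficient = absorbed power / incident power
alpha = A / S = 31.3 / 133.0 = 0.23534


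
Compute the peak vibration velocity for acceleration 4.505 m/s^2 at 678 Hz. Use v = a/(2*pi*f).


omega = 2*pi*f = 2*pi*678 = 4260 rad/s
v = a / omega = 4.505 / 4260 = 0.0010575 m/s


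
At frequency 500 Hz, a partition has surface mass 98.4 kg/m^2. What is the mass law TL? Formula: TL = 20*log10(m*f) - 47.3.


m * f = 98.4 * 500 = 49200
20*log10(49200) = 93.8393 dB
TL = 93.8393 - 47.3 = 46.539 dB


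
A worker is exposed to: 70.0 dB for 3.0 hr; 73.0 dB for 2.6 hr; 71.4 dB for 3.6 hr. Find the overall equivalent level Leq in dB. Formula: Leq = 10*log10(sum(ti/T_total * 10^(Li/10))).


T_total = 3.0 + 2.6 + 3.6 = 9.2 hr
(3.0/9.2) * 10^(70.0/10) = 3.26087e+06
(2.6/9.2) * 10^(73.0/10) = 5.63878e+06
(3.6/9.2) * 10^(71.4/10) = 5.4015e+06
Sum = 3.26087e+06 + 5.63878e+06 + 5.4015e+06 = 1.43012e+07
Leq = 10*log10(1.43012e+07) = 71.554 dB


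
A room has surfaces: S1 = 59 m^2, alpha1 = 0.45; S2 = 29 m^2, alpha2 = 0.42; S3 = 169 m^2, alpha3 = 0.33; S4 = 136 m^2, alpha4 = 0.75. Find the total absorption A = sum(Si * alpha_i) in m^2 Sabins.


59 * 0.45 = 26.55
29 * 0.42 = 12.18
169 * 0.33 = 55.77
136 * 0.75 = 102
A_total = 26.55 + 12.18 + 55.77 + 102 = 196.5 m^2


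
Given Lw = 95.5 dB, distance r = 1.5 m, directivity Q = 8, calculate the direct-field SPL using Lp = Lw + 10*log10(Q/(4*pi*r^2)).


4*pi*r^2 = 4*pi*1.5^2 = 28.2743 m^2
Q / (4*pi*r^2) = 8 / 28.2743 = 0.282942
Lp = 95.5 + 10*log10(0.282942) = 90.017 dB


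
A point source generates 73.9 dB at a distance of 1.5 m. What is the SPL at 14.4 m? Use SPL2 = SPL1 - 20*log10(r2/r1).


r2/r1 = 14.4/1.5 = 9.6
Correction = 20*log10(9.6) = 19.6454 dB
SPL2 = 73.9 - 19.6454 = 54.255 dB


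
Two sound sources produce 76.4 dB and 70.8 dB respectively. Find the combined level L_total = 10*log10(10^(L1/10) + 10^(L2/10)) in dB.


10^(76.4/10) = 4.36516e+07
10^(70.8/10) = 1.20226e+07
Sum = 4.36516e+07 + 1.20226e+07 = 5.56742e+07
L_total = 10*log10(5.56742e+07) = 77.457 dB


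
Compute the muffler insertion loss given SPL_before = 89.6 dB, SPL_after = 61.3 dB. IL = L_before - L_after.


Insertion loss = SPL without muffler - SPL with muffler
IL = 89.6 - 61.3 = 28.3 dB


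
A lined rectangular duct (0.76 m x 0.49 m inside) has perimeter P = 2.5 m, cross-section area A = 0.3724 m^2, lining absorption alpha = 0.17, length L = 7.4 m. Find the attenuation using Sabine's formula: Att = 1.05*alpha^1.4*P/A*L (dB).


alpha^1.4 = 0.17^1.4 = 0.0836813
Attenuation rate = 1.05 * alpha^1.4 * P / A
= 1.05 * 0.0836813 * 2.5 / 0.3724 = 0.589859 dB/m
Total Att = 0.589859 * 7.4 = 4.365 dB


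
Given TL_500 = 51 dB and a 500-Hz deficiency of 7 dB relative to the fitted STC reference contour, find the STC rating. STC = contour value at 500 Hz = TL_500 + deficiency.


By ASTM E413, STC = value of the fitted reference contour at 500 Hz.
Contour value at 500 Hz = TL_500 + deficiency = 51 + 7 = 58
STC = 58


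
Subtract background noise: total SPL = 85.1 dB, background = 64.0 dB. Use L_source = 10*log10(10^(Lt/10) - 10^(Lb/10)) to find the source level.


10^(85.1/10) = 3.23594e+08
10^(64.0/10) = 2.51189e+06
Difference = 3.23594e+08 - 2.51189e+06 = 3.21082e+08
L_source = 10*log10(3.21082e+08) = 85.066 dB


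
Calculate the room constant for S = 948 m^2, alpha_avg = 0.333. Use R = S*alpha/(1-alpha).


R = 948 * 0.333 / (1 - 0.333) = 473.29 m^2


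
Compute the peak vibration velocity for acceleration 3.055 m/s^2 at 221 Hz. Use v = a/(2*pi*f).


omega = 2*pi*f = 2*pi*221 = 1388.58 rad/s
v = a / omega = 3.055 / 1388.58 = 0.0022001 m/s


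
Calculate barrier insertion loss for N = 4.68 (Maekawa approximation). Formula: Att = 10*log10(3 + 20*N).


3 + 20*N = 3 + 20*4.68 = 96.6
Att = 10*log10(96.6) = 19.85 dB


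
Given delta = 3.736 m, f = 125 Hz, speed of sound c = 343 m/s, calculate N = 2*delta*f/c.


N = 2*delta*f/c = 2*delta/lambda, where lambda = c/f
lambda = 343 / 125 = 2.744 m
N = 2 * 3.736 / 2.744 = 2.723


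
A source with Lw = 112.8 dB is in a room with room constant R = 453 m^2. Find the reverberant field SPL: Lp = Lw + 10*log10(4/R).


4/R = 4/453 = 0.00883002
Lp = 112.8 + 10*log10(0.00883002) = 92.26 dB


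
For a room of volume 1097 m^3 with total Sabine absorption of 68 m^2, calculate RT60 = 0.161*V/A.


RT60 = 0.161 * 1097 / 68 = 2.5973 s


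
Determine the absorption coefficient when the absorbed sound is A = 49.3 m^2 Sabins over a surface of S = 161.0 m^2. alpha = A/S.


Absorption coefficient = absorbed power / incident power
alpha = A / S = 49.3 / 161.0 = 0.30621


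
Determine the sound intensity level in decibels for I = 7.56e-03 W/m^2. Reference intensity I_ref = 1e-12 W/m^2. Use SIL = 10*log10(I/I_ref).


I / I_ref = 7.56e-03 / 1e-12 = 7.56e+09
SIL = 10 * log10(7.56e+09) = 98.785 dB


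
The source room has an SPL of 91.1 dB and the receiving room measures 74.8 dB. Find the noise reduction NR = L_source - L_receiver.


NR = L_source - L_receiver (difference between source and receiving room levels)
NR = 91.1 - 74.8 = 16.3 dB


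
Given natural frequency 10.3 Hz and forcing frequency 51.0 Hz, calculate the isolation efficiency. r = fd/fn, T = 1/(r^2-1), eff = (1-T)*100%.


r = 51.0 / 10.3 = 4.95146
r^2 - 1 = 4.95146^2 - 1 = 23.517
T = 1/23.517 = 0.0425224
Efficiency = (1 - 0.0425224)*100 = 95.748 %


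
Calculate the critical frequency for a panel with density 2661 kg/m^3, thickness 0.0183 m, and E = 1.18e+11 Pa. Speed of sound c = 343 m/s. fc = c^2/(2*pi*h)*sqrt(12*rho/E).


12*rho/E = 12*2661/1.18e+11 = 2.7061e-07
sqrt(12*rho/E) = sqrt(2.7061e-07) = 0.000520202
c^2/(2*pi*h) = 343^2/(2*pi*0.0183) = 1.02319e+06
fc = 1.02319e+06 * 0.000520202 = 532.27 Hz


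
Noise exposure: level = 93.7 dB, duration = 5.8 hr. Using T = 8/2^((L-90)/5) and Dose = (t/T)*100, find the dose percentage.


T_allowed = 8 / 2^((93.7 - 90)/5) = 4.78991 hr
Dose = 5.8 / 4.78991 * 100 = 121.09 %


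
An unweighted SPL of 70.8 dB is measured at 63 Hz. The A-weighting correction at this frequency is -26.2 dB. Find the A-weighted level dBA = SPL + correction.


A-weighting table: 63 Hz -> -26.2 dB correction
SPL_A = SPL + correction = 70.8 + (-26.2) = 44.6 dBA


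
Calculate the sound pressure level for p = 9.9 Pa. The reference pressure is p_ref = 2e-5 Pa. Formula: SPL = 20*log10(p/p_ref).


p / p_ref = 9.9 / 2e-5 = 495000
SPL = 20 * log10(495000) = 113.89 dB


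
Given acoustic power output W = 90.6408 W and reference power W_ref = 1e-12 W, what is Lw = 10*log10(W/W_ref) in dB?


W / W_ref = 90.6408 / 1e-12 = 9.06408e+13
Lw = 10 * log10(9.06408e+13) = 139.57 dB


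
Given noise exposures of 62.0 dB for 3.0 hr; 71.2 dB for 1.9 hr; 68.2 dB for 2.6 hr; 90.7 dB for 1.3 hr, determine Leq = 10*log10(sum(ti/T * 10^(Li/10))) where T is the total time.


T_total = 3.0 + 1.9 + 2.6 + 1.3 = 8.8 hr
(3.0/8.8) * 10^(62.0/10) = 540304
(1.9/8.8) * 10^(71.2/10) = 2.84624e+06
(2.6/8.8) * 10^(68.2/10) = 1.95205e+06
(1.3/8.8) * 10^(90.7/10) = 1.73564e+08
Sum = 540304 + 2.84624e+06 + 1.95205e+06 + 1.73564e+08 = 1.78903e+08
Leq = 10*log10(1.78903e+08) = 82.526 dB


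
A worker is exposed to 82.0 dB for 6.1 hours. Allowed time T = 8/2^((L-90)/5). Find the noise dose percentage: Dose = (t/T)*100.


T_allowed = 8 / 2^((82.0 - 90)/5) = 24.2515 hr
Dose = 6.1 / 24.2515 * 100 = 25.153 %


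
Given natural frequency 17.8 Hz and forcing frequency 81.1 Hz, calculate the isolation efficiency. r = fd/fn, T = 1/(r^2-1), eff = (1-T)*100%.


r = 81.1 / 17.8 = 4.55618
r^2 - 1 = 4.55618^2 - 1 = 19.7588
T = 1/19.7588 = 0.0506104
Efficiency = (1 - 0.0506104)*100 = 94.939 %


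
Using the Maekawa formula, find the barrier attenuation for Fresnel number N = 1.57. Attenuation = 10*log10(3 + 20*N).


3 + 20*N = 3 + 20*1.57 = 34.4
Att = 10*log10(34.4) = 15.366 dB


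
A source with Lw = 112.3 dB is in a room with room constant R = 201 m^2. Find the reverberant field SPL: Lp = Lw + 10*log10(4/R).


4/R = 4/201 = 0.0199005
Lp = 112.3 + 10*log10(0.0199005) = 95.289 dB


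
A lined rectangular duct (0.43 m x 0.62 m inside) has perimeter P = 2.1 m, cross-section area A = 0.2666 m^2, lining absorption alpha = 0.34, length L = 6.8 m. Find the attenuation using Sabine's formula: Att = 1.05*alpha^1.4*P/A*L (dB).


alpha^1.4 = 0.34^1.4 = 0.220836
Attenuation rate = 1.05 * alpha^1.4 * P / A
= 1.05 * 0.220836 * 2.1 / 0.2666 = 1.82649 dB/m
Total Att = 1.82649 * 6.8 = 12.42 dB


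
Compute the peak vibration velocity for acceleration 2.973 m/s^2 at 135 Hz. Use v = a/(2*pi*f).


omega = 2*pi*f = 2*pi*135 = 848.23 rad/s
v = a / omega = 2.973 / 848.23 = 0.0035049 m/s


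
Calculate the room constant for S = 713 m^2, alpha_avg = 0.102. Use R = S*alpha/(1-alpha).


R = 713 * 0.102 / (1 - 0.102) = 80.987 m^2


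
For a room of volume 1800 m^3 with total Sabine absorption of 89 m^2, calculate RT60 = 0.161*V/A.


RT60 = 0.161 * 1800 / 89 = 3.2562 s


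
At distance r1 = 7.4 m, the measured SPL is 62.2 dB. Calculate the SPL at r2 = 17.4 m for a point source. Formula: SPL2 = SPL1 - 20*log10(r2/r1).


r2/r1 = 17.4/7.4 = 2.35135
Correction = 20*log10(2.35135) = 7.42635 dB
SPL2 = 62.2 - 7.42635 = 54.774 dB


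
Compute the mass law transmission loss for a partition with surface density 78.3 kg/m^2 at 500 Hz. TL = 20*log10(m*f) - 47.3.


m * f = 78.3 * 500 = 39150
20*log10(39150) = 91.8546 dB
TL = 91.8546 - 47.3 = 44.555 dB


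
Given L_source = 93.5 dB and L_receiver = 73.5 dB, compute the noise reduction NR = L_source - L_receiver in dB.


NR = L_source - L_receiver (difference between source and receiving room levels)
NR = 93.5 - 73.5 = 20 dB


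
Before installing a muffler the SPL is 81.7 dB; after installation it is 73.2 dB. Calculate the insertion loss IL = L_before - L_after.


Insertion loss = SPL without muffler - SPL with muffler
IL = 81.7 - 73.2 = 8.5 dB


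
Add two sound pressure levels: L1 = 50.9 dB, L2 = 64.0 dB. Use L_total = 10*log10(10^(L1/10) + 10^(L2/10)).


10^(50.9/10) = 123027
10^(64.0/10) = 2.51189e+06
Sum = 123027 + 2.51189e+06 = 2.63492e+06
L_total = 10*log10(2.63492e+06) = 64.208 dB


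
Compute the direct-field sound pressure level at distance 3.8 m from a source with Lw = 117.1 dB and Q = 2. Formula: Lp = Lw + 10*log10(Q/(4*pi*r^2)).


4*pi*r^2 = 4*pi*3.8^2 = 181.458 m^2
Q / (4*pi*r^2) = 2 / 181.458 = 0.0110218
Lp = 117.1 + 10*log10(0.0110218) = 97.523 dB


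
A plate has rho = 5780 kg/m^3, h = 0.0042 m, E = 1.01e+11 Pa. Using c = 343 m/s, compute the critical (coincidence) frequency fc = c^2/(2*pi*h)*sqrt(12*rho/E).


12*rho/E = 12*5780/1.01e+11 = 6.86733e-07
sqrt(12*rho/E) = sqrt(6.86733e-07) = 0.000828694
c^2/(2*pi*h) = 343^2/(2*pi*0.0042) = 4.4582e+06
fc = 4.4582e+06 * 0.000828694 = 3694.5 Hz


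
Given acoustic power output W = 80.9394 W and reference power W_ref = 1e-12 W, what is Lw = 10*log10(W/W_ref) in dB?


W / W_ref = 80.9394 / 1e-12 = 8.09394e+13
Lw = 10 * log10(8.09394e+13) = 139.08 dB


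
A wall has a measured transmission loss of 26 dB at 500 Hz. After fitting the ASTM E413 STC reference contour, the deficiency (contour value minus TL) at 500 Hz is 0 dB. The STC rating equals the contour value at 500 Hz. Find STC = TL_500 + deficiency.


By ASTM E413, STC = value of the fitted reference contour at 500 Hz.
Contour value at 500 Hz = TL_500 + deficiency = 26 + 0 = 26
STC = 26


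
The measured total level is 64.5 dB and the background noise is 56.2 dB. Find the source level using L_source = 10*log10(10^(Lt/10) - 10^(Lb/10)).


10^(64.5/10) = 2.81838e+06
10^(56.2/10) = 416869
Difference = 2.81838e+06 - 416869 = 2.40151e+06
L_source = 10*log10(2.40151e+06) = 63.805 dB


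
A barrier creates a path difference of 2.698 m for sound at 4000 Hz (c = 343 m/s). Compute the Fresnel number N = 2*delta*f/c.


N = 2*delta*f/c = 2*delta/lambda, where lambda = c/f
lambda = 343 / 4000 = 0.08575 m
N = 2 * 2.698 / 0.08575 = 62.927


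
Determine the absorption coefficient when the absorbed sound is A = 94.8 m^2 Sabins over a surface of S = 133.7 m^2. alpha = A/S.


Absorption coefficient = absorbed power / incident power
alpha = A / S = 94.8 / 133.7 = 0.70905


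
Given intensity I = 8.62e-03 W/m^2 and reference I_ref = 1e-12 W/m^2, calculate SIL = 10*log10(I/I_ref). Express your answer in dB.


I / I_ref = 8.62e-03 / 1e-12 = 8.62e+09
SIL = 10 * log10(8.62e+09) = 99.355 dB


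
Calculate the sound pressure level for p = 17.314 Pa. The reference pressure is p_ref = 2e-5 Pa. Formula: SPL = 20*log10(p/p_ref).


p / p_ref = 17.314 / 2e-5 = 865700
SPL = 20 * log10(865700) = 118.75 dB


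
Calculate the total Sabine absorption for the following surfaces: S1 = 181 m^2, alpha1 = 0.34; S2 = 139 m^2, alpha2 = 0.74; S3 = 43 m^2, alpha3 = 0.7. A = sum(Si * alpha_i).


181 * 0.34 = 61.54
139 * 0.74 = 102.86
43 * 0.7 = 30.1
A_total = 61.54 + 102.86 + 30.1 = 194.5 m^2


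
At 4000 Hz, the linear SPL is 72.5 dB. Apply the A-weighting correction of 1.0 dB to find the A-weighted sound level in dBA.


A-weighting table: 4000 Hz -> 1.0 dB correction
SPL_A = SPL + correction = 72.5 + (1.0) = 73.5 dBA


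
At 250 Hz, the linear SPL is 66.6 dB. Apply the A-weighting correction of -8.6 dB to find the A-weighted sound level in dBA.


A-weighting table: 250 Hz -> -8.6 dB correction
SPL_A = SPL + correction = 66.6 + (-8.6) = 58 dBA


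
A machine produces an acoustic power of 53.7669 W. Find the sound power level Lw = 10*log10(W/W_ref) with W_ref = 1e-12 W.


W / W_ref = 53.7669 / 1e-12 = 5.37669e+13
Lw = 10 * log10(5.37669e+13) = 137.31 dB


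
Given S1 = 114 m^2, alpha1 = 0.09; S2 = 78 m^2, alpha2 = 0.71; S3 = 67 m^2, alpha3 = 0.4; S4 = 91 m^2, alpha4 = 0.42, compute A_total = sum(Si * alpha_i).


114 * 0.09 = 10.26
78 * 0.71 = 55.38
67 * 0.4 = 26.8
91 * 0.42 = 38.22
A_total = 10.26 + 55.38 + 26.8 + 38.22 = 130.66 m^2


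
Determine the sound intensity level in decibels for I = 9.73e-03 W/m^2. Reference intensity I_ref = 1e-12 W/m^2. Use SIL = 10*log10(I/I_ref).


I / I_ref = 9.73e-03 / 1e-12 = 9.73e+09
SIL = 10 * log10(9.73e+09) = 99.881 dB


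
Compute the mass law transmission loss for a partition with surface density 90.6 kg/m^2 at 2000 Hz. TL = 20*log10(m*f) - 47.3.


m * f = 90.6 * 2000 = 181200
20*log10(181200) = 105.163 dB
TL = 105.163 - 47.3 = 57.863 dB


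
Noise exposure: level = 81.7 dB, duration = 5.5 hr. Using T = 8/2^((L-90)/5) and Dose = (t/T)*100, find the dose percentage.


T_allowed = 8 / 2^((81.7 - 90)/5) = 25.2813 hr
Dose = 5.5 / 25.2813 * 100 = 21.755 %


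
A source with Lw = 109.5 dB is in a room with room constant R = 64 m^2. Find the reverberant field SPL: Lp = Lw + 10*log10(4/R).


4/R = 4/64 = 0.0625
Lp = 109.5 + 10*log10(0.0625) = 97.459 dB


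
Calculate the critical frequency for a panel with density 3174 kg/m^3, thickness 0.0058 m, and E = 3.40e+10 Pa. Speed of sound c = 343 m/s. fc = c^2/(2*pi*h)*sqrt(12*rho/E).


12*rho/E = 12*3174/3.40e+10 = 1.12024e-06
sqrt(12*rho/E) = sqrt(1.12024e-06) = 0.00105841
c^2/(2*pi*h) = 343^2/(2*pi*0.0058) = 3.22835e+06
fc = 3.22835e+06 * 0.00105841 = 3416.9 Hz


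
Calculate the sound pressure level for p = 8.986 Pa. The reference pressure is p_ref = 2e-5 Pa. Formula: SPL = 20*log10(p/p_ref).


p / p_ref = 8.986 / 2e-5 = 449300
SPL = 20 * log10(449300) = 113.05 dB


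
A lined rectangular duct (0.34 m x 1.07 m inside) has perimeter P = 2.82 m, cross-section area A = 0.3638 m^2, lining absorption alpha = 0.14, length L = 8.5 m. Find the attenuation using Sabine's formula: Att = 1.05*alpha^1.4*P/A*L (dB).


alpha^1.4 = 0.14^1.4 = 0.0637645
Attenuation rate = 1.05 * alpha^1.4 * P / A
= 1.05 * 0.0637645 * 2.82 / 0.3638 = 0.518985 dB/m
Total Att = 0.518985 * 8.5 = 4.4114 dB


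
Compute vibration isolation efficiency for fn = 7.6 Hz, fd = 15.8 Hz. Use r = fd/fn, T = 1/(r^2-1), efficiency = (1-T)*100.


r = 15.8 / 7.6 = 2.07895
r^2 - 1 = 2.07895^2 - 1 = 3.32203
T = 1/3.32203 = 0.301021
Efficiency = (1 - 0.301021)*100 = 69.898 %


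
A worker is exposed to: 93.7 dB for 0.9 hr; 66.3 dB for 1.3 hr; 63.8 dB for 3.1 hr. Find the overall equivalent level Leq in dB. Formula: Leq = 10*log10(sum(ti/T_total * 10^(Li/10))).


T_total = 0.9 + 1.3 + 3.1 = 5.3 hr
(0.9/5.3) * 10^(93.7/10) = 3.98077e+08
(1.3/5.3) * 10^(66.3/10) = 1.04633e+06
(3.1/5.3) * 10^(63.8/10) = 1.40309e+06
Sum = 3.98077e+08 + 1.04633e+06 + 1.40309e+06 = 4.00526e+08
Leq = 10*log10(4.00526e+08) = 86.026 dB


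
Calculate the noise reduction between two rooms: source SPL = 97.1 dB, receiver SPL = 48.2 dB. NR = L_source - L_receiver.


NR = L_source - L_receiver (difference between source and receiving room levels)
NR = 97.1 - 48.2 = 48.9 dB


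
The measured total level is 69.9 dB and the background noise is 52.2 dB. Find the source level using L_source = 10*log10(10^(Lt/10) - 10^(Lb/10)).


10^(69.9/10) = 9.77237e+06
10^(52.2/10) = 165959
Difference = 9.77237e+06 - 165959 = 9.60641e+06
L_source = 10*log10(9.60641e+06) = 69.826 dB


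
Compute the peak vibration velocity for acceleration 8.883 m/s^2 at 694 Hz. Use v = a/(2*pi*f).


omega = 2*pi*f = 2*pi*694 = 4360.53 rad/s
v = a / omega = 8.883 / 4360.53 = 0.0020371 m/s


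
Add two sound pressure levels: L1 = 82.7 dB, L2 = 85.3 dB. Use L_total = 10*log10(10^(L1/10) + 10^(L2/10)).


10^(82.7/10) = 1.86209e+08
10^(85.3/10) = 3.38844e+08
Sum = 1.86209e+08 + 3.38844e+08 = 5.25053e+08
L_total = 10*log10(5.25053e+08) = 87.202 dB


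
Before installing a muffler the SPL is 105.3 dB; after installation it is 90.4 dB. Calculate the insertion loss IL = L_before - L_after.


Insertion loss = SPL without muffler - SPL with muffler
IL = 105.3 - 90.4 = 14.9 dB


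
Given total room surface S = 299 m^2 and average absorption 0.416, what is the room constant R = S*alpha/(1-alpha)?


R = 299 * 0.416 / (1 - 0.416) = 212.99 m^2


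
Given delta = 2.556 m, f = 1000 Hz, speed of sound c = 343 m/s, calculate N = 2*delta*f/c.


N = 2*delta*f/c = 2*delta/lambda, where lambda = c/f
lambda = 343 / 1000 = 0.343 m
N = 2 * 2.556 / 0.343 = 14.904


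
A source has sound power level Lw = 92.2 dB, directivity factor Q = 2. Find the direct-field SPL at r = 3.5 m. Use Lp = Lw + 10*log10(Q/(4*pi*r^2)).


4*pi*r^2 = 4*pi*3.5^2 = 153.938 m^2
Q / (4*pi*r^2) = 2 / 153.938 = 0.0129922
Lp = 92.2 + 10*log10(0.0129922) = 73.337 dB


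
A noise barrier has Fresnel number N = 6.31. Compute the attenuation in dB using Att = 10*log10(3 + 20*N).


3 + 20*N = 3 + 20*6.31 = 129.2
Att = 10*log10(129.2) = 21.113 dB


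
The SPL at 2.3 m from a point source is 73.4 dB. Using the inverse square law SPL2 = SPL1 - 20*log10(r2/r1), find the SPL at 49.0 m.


r2/r1 = 49.0/2.3 = 21.3043
Correction = 20*log10(21.3043) = 26.5693 dB
SPL2 = 73.4 - 26.5693 = 46.831 dB


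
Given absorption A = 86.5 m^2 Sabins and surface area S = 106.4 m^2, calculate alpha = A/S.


Absorption coefficient = absorbed power / incident power
alpha = A / S = 86.5 / 106.4 = 0.81297


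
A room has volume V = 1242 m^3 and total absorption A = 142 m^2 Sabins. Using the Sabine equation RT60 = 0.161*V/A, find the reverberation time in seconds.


RT60 = 0.161 * 1242 / 142 = 1.4082 s


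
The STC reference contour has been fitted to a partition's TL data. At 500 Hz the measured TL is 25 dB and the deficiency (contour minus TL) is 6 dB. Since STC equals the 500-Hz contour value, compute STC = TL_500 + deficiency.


By ASTM E413, STC = value of the fitted reference contour at 500 Hz.
Contour value at 500 Hz = TL_500 + deficiency = 25 + 6 = 31
STC = 31


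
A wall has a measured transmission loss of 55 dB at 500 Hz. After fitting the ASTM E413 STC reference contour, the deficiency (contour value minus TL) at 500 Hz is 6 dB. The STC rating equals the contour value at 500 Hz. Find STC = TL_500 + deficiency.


By ASTM E413, STC = value of the fitted reference contour at 500 Hz.
Contour value at 500 Hz = TL_500 + deficiency = 55 + 6 = 61
STC = 61


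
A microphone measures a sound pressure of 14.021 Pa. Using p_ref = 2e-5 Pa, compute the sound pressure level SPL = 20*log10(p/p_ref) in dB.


p / p_ref = 14.021 / 2e-5 = 701050
SPL = 20 * log10(701050) = 116.91 dB


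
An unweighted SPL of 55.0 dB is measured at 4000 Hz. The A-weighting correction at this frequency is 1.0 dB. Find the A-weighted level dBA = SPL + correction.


A-weighting table: 4000 Hz -> 1.0 dB correction
SPL_A = SPL + correction = 55.0 + (1.0) = 56 dBA


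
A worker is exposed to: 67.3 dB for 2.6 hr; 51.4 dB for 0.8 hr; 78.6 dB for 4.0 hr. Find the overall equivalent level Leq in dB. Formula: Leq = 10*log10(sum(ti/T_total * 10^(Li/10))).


T_total = 2.6 + 0.8 + 4.0 = 7.4 hr
(2.6/7.4) * 10^(67.3/10) = 1.88687e+06
(0.8/7.4) * 10^(51.4/10) = 14923.1
(4.0/7.4) * 10^(78.6/10) = 3.91587e+07
Sum = 1.88687e+06 + 14923.1 + 3.91587e+07 = 4.10605e+07
Leq = 10*log10(4.10605e+07) = 76.134 dB


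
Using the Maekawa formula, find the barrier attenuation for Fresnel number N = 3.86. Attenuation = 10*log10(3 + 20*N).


3 + 20*N = 3 + 20*3.86 = 80.2
Att = 10*log10(80.2) = 19.042 dB


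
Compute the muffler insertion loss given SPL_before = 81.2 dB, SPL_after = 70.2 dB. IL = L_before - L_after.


Insertion loss = SPL without muffler - SPL with muffler
IL = 81.2 - 70.2 = 11 dB


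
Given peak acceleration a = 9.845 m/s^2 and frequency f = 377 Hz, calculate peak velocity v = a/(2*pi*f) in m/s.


omega = 2*pi*f = 2*pi*377 = 2368.76 rad/s
v = a / omega = 9.845 / 2368.76 = 0.0041562 m/s


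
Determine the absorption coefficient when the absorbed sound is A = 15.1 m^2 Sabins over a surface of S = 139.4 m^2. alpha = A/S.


Absorption coefficient = absorbed power / incident power
alpha = A / S = 15.1 / 139.4 = 0.10832


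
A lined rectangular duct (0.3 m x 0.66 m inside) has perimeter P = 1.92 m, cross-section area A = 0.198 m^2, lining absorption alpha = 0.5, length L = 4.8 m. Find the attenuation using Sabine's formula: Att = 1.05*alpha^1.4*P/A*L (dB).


alpha^1.4 = 0.5^1.4 = 0.378929
Attenuation rate = 1.05 * alpha^1.4 * P / A
= 1.05 * 0.378929 * 1.92 / 0.198 = 3.85819 dB/m
Total Att = 3.85819 * 4.8 = 18.519 dB


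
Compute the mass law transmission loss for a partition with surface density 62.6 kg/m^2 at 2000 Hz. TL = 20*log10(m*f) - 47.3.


m * f = 62.6 * 2000 = 125200
20*log10(125200) = 101.952 dB
TL = 101.952 - 47.3 = 54.652 dB


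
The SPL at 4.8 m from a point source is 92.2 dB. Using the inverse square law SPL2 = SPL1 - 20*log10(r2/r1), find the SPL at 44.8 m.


r2/r1 = 44.8/4.8 = 9.33333
Correction = 20*log10(9.33333) = 19.4007 dB
SPL2 = 92.2 - 19.4007 = 72.799 dB


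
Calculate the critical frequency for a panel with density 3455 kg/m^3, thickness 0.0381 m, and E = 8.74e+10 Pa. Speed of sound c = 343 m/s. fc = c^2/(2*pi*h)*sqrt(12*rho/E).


12*rho/E = 12*3455/8.74e+10 = 4.74371e-07
sqrt(12*rho/E) = sqrt(4.74371e-07) = 0.000688746
c^2/(2*pi*h) = 343^2/(2*pi*0.0381) = 491455
fc = 491455 * 0.000688746 = 338.49 Hz


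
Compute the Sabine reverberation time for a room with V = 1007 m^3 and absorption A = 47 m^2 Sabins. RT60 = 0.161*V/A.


RT60 = 0.161 * 1007 / 47 = 3.4495 s


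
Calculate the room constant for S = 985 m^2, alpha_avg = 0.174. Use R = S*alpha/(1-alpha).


R = 985 * 0.174 / (1 - 0.174) = 207.49 m^2


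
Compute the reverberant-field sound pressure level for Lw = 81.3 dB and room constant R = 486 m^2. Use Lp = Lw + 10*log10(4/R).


4/R = 4/486 = 0.00823045
Lp = 81.3 + 10*log10(0.00823045) = 60.454 dB
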